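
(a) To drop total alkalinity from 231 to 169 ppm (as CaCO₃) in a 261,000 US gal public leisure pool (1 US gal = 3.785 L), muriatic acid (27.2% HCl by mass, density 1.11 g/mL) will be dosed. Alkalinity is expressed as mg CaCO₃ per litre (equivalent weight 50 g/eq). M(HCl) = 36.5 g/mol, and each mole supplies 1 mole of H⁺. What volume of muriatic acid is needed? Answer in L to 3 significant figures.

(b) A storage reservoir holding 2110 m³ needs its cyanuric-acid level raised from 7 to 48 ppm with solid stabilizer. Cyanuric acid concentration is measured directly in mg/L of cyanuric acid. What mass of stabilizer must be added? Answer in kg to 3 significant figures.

(a) 148 L; (b) 86.5 kg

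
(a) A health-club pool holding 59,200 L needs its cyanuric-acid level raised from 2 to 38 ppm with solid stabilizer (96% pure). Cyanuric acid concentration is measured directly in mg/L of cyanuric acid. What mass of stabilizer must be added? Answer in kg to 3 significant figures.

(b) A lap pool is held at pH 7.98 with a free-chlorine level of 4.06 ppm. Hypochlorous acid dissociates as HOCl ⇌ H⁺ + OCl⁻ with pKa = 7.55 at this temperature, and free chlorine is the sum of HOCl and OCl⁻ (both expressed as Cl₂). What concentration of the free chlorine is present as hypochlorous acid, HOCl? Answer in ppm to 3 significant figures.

(a) 2.22 kg; (b) 1.10 ppm

(a) CYA to add: (38 − 2) = 36 mg/L × 59,200 L = 2131 g cyanuric acid.
(a) At 96% purity: 2131 / 0.96 = 2220 g product.

(b) [OCl⁻]/[HOCl] = 10^(pH − pKa) = 10^(7.98 − 7.55) = 10^0.43 = 2.692.
(b) Fraction as HOCl = 1 / (1 + 2.692) = 0.2709.
(b) HOCl = 0.2709 × 4.06 ppm = 1.1 ppm.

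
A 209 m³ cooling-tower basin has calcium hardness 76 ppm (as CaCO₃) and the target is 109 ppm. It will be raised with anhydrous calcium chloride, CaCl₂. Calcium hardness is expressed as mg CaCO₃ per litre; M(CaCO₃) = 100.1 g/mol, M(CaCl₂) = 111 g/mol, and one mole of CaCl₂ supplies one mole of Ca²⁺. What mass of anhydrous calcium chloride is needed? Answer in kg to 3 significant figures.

Volume: 209 m³ = 209,000 L.
Hardness to add: (109 − 76) = 33 mg/L as CaCO₃ × 209,000 L = 6897 g as CaCO₃.
Moles of Ca²⁺ (1 mol Ca²⁺ ≡ 1 mol CaCO₃): 6897 / 100.1 g/mol = 68.9 mol.
Mass of CaCl₂: 68.9 × 111 = 7648 g.

7.65 kg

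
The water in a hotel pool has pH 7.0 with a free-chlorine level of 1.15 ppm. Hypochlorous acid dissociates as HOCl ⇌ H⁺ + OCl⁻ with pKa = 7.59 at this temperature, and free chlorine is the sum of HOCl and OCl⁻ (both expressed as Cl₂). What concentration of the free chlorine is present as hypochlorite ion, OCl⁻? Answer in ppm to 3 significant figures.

0.235 ppm

[OCl⁻]/[HOCl] = 10^(pH − pKa) = 10^(7.0 − 7.59) = 10^-0.59 = 0.257.
Fraction as HOCl = 1 / (1 + 0.257) = 0.7955.
OCl⁻ = (1 − 0.7955) × 1.15 ppm = 0.2352 ppm.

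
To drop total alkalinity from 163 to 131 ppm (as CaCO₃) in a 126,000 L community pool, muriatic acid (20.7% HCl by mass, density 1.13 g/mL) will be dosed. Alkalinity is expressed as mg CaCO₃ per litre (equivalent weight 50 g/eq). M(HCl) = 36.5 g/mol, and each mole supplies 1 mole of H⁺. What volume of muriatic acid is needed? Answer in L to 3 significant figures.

Alkalinity to neutralize: (163 − 131) = 32 mg/L as CaCO₃ × 126,000 L = 4032 g as CaCO₃.
Equivalents of H⁺ required: 4032 ÷ 50 g/eq = 80.64 eq = 80.64 mol HCl.
Mass of HCl: 80.64 × 36.5 = 2943 g.
Mass of 20.7% solution: 2943 / 0.207 = 14,220 g.
Volume: 14,220 g ÷ 1.13 g/mL = 12,580 mL.

12.6 L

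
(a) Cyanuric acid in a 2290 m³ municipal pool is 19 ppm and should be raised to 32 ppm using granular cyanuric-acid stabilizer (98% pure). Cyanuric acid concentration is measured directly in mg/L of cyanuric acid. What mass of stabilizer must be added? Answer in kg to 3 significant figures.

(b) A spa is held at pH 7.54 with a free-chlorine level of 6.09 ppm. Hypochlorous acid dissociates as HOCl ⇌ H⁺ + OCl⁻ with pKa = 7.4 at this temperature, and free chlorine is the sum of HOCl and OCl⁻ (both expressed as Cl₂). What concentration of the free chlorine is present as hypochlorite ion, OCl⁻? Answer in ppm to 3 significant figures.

(a) Volume: 2290 m³ = 2,290,000 L.
(a) CYA to add: (32 − 19) = 13 mg/L × 2,290,000 L = 29,770 g cyanuric acid.
(a) At 98% purity: 29,770 / 0.98 = 30,380 g product.

(b) [OCl⁻]/[HOCl] = 10^(pH − pKa) = 10^(7.54 − 7.4) = 10^0.14 = 1.38.
(b) Fraction as HOCl = 1 / (1 + 1.38) = 0.4201.
(b) OCl⁻ = (1 − 0.4201) × 6.09 ppm = 3.532 ppm.

(a) 30.4 kg; (b) 3.53 ppm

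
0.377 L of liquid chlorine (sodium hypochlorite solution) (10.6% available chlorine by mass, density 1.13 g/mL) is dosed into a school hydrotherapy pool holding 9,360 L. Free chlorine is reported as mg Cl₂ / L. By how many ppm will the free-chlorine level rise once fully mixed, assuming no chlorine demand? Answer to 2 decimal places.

Mass of solution: 0.377 L × 1000 mL/L × 1.13 g/mL = 426 g.
Available chlorine delivered: 426 g × 0.106 = 45.16 g as Cl₂.
Concentration rise: 45.16 g / 9,360 L = 4.824 mg/L = 4.82 ppm.

4.82 ppm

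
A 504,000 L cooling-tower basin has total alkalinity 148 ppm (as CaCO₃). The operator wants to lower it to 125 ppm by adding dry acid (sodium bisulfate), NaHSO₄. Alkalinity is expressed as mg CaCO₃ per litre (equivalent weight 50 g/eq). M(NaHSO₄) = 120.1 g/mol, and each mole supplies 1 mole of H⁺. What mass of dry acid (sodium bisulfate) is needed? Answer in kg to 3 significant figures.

Alkalinity to neutralize: (148 − 125) = 23 mg/L as CaCO₃ × 504,000 L = 11,590 g as CaCO₃.
Equivalents of H⁺ required: 11,590 ÷ 50 g/eq = 231.8 eq = 231.8 mol NaHSO₄.
Mass of NaHSO₄: 231.8 × 120.1 = 27,840 g.

27.8 kg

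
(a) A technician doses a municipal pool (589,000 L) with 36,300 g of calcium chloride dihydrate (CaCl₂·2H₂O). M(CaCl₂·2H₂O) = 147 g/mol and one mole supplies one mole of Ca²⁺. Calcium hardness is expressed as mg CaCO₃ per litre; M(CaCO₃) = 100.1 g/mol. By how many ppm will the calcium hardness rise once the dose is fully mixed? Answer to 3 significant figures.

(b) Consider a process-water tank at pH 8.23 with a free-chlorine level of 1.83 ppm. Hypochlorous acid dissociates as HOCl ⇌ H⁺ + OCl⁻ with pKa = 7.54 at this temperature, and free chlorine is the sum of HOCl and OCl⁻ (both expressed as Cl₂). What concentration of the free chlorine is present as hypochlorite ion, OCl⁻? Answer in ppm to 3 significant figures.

(a) 42.0 ppm; (b) 1.52 ppm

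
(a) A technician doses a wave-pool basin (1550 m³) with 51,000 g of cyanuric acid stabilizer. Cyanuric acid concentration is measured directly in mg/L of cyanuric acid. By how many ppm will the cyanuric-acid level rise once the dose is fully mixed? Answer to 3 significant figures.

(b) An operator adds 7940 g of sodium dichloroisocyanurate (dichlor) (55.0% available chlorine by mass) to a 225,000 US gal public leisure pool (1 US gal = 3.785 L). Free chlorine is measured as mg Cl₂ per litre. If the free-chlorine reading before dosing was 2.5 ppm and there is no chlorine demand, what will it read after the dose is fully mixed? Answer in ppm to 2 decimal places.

(a) 32.9 ppm; (b) 7.63 ppm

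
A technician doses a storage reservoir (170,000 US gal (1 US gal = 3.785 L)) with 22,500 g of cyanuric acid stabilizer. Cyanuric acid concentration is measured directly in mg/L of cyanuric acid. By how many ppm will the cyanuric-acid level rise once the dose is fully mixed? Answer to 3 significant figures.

35.0 ppm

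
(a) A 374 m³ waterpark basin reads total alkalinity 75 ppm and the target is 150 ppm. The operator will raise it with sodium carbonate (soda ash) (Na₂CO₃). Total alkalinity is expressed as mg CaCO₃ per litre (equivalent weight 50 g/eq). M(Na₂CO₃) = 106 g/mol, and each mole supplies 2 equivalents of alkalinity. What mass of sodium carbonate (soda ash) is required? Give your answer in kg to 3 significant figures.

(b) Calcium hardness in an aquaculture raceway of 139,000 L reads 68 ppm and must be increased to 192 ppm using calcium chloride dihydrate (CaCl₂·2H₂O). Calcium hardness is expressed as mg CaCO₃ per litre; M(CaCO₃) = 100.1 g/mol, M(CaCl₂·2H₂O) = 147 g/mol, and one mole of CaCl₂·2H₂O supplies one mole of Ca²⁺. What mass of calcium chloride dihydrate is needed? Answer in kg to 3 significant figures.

(a) 29.7 kg; (b) 25.3 kg

(a) Volume: 374 m³ = 374,000 L.
(a) Alkalinity to add: (150 − 75) = 75 mg/L as CaCO₃ × 374,000 L = 28,050 g as CaCO₃.
(a) Equivalents: 28,050 g ÷ 50 g/eq = 561 eq.
(a) Each mole of Na₂CO₃ supplies 2 eq, so 561 / 2 = 280.5 mol.
(a) Mass: 280.5 mol × 106 g/mol = 29,730 g.

(b) Hardness to add: (192 − 68) = 124 mg/L as CaCO₃ × 139,000 L = 17,240 g as CaCO₃.
(b) Moles of Ca²⁺ (1 mol Ca²⁺ ≡ 1 mol CaCO₃): 17,240 / 100.1 g/mol = 172.2 mol.
(b) Mass of CaCl₂·2H₂O: 172.2 × 147 = 25,310 g.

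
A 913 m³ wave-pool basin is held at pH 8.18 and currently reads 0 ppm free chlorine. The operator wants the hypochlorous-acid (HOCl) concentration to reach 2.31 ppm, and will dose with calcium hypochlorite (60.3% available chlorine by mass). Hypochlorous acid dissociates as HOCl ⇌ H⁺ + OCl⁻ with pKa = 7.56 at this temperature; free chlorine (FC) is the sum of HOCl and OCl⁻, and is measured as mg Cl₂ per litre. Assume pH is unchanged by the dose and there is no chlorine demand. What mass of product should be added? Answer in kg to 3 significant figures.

Volume: 913 m³ = 913,000 L.
[OCl⁻]/[HOCl] = 10^(pH − pKa) = 10^(8.18 − 7.56) = 4.169; fraction as HOCl = 1/(1 + 4.169) = 0.1935.
Free chlorine required for 2.31 ppm HOCl: 2.31 / 0.1935 = 11.94 ppm.
FC to add: 11.94 − 0 = 11.94 mg/L as Cl₂.
Cl₂ equivalent: 11.94 mg/L × 913,000 L = 10,900 g.
Product at 60.3% available Cl: 10,900 / 0.603 = 18,080 g.

18.1 kg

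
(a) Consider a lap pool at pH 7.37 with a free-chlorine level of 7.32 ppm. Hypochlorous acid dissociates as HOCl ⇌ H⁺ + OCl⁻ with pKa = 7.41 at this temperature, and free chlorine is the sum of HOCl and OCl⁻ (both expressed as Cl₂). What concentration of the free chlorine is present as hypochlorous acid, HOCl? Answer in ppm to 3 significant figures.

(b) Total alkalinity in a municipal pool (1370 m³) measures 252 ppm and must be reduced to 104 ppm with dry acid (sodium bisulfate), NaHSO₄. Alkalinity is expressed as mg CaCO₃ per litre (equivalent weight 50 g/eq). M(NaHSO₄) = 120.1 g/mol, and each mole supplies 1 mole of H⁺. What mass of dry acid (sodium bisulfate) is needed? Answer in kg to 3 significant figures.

(a) [OCl⁻]/[HOCl] = 10^(pH − pKa) = 10^(7.37 − 7.41) = 10^-0.04 = 0.912.
(a) Fraction as HOCl = 1 / (1 + 0.912) = 0.523.
(a) HOCl = 0.523 × 7.32 ppm = 3.828 ppm.

(b) Volume: 1370 m³ = 1,370,000 L.
(b) Alkalinity to neutralize: (252 − 104) = 148 mg/L as CaCO₃ × 1,370,000 L = 202,800 g as CaCO₃.
(b) Equivalents of H⁺ required: 202,800 ÷ 50 g/eq = 4055 eq = 4055 mol NaHSO₄.
(b) Mass of NaHSO₄: 4055 × 120.1 = 487,000 g.

(a) 3.83 ppm; (b) 487 kg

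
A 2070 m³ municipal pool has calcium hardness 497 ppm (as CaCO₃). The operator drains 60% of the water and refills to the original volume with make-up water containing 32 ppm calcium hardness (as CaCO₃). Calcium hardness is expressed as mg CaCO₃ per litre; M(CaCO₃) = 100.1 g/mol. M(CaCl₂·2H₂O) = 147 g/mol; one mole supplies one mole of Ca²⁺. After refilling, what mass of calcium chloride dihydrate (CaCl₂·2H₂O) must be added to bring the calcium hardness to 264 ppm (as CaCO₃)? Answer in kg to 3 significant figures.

140 kg

Volume: 2070 m³ = 2,070,000 L.
After draining 60% and refilling: 497 × 0.40 + 32 × 0.60 = 218 ppm.
Deficit to target: 264 − 218 = 46 mg/L.
As CaCO₃: 46 mg/L × 2,070,000 L = 95,220 g; ÷ 100.1 = 951.2 mol Ca²⁺.
Mass: 951.2 × 147 = 139,800 g.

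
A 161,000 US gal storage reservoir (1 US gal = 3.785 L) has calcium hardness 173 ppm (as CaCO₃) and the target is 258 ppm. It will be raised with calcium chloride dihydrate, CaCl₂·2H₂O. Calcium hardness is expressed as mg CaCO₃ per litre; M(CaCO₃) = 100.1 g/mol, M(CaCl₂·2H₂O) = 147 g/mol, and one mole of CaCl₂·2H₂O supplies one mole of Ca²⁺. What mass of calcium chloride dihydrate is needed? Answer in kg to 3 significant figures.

Volume: 161,000 US gal × 3.785 L/gal = 609,385 L.
Hardness to add: (258 − 173) = 85 mg/L as CaCO₃ × 609,385 L = 51,800 g as CaCO₃.
Moles of Ca²⁺ (1 mol Ca²⁺ ≡ 1 mol CaCO₃): 51,800 / 100.1 g/mol = 517.5 mol.
Mass of CaCl₂·2H₂O: 517.5 × 147 = 76,070 g.

76.1 kg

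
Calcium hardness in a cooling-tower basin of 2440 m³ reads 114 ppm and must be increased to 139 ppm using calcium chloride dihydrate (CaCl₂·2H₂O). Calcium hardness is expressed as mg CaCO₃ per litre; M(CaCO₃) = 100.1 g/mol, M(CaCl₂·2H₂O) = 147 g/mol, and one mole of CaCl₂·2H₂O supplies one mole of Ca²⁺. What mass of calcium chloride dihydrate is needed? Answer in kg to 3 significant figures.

89.6 kg

Volume: 2440 m³ = 2,440,000 L.
Hardness to add: (139 − 114) = 25 mg/L as CaCO₃ × 2,440,000 L = 61,000 g as CaCO₃.
Moles of Ca²⁺ (1 mol Ca²⁺ ≡ 1 mol CaCO₃): 61,000 / 100.1 g/mol = 609.4 mol.
Mass of CaCl₂·2H₂O: 609.4 × 147 = 89,580 g.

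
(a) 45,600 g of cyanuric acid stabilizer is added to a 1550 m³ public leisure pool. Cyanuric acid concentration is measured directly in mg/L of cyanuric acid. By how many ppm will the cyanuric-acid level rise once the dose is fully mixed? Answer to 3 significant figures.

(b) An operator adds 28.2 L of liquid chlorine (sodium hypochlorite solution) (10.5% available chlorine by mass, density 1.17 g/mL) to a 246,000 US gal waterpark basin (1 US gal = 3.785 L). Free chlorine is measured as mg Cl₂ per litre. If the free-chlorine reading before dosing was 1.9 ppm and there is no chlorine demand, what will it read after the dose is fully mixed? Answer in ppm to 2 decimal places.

(a) 29.4 ppm; (b) 5.62 ppm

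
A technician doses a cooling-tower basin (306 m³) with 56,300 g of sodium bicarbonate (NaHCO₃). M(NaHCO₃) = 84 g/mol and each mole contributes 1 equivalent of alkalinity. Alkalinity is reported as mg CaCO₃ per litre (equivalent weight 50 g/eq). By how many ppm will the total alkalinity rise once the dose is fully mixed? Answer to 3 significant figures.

110 ppm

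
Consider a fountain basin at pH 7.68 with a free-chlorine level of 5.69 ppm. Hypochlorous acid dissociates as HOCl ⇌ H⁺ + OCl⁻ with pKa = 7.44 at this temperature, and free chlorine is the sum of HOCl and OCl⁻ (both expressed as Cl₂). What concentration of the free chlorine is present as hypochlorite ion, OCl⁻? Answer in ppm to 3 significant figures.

3.61 ppm

[OCl⁻]/[HOCl] = 10^(pH − pKa) = 10^(7.68 − 7.44) = 10^0.24 = 1.738.
Fraction as HOCl = 1 / (1 + 1.738) = 0.3653.
OCl⁻ = (1 − 0.3653) × 5.69 ppm = 3.612 ppm.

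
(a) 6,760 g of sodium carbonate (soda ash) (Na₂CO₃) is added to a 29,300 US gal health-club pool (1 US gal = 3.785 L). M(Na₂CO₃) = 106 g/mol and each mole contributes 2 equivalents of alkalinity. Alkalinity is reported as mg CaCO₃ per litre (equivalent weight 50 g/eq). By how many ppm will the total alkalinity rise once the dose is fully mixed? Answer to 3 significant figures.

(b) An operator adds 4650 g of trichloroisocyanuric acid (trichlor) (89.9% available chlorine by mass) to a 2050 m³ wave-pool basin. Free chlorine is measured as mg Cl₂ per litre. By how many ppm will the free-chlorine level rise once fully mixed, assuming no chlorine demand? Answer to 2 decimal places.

(a) 57.5 ppm; (b) 2.04 ppm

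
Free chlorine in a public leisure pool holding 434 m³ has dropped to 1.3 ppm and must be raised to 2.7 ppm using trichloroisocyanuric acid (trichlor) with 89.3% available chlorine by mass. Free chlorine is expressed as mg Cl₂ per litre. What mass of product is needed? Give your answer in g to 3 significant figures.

Volume: 434 m³ = 434,000 L.
Chlorine deficit: 2.7 − 1.3 = 1.4 ppm = 1.4 mg/L as Cl₂.
Cl₂ equivalent needed: 1.4 mg/L × 434,000 L = 607,600 mg = 607.6 g.
Product at 89.3% available chlorine: 607.6 / 0.893 = 680.4 g.

680 g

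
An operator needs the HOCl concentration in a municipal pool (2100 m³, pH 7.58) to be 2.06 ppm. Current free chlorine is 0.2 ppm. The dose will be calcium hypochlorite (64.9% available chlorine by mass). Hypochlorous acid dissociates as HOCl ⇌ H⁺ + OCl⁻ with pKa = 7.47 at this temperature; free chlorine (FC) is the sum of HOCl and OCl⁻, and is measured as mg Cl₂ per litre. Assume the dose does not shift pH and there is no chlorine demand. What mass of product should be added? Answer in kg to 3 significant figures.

Volume: 2100 m³ = 2,100,000 L.
[OCl⁻]/[HOCl] = 10^(pH − pKa) = 10^(7.58 − 7.47) = 1.288; fraction as HOCl = 1/(1 + 1.288) = 0.437.
Free chlorine required for 2.06 ppm HOCl: 2.06 / 0.437 = 4.714 ppm.
FC to add: 4.714 − 0.2 = 4.514 mg/L as Cl₂.
Cl₂ equivalent: 4.514 mg/L × 2,100,000 L = 9479 g.
Product at 64.9% available Cl: 9479 / 0.649 = 14,610 g.

14.6 kg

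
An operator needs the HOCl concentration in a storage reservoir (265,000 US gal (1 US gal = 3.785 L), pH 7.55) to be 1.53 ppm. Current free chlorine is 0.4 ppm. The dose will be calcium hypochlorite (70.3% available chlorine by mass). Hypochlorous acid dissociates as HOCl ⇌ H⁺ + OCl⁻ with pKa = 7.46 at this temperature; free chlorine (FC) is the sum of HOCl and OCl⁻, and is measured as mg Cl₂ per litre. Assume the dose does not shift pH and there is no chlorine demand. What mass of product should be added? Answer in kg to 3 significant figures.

4.30 kg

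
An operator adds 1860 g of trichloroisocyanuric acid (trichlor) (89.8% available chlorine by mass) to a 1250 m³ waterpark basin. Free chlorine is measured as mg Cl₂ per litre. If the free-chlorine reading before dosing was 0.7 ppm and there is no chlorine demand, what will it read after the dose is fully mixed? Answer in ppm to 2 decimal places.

2.04 ppm

Volume: 1250 m³ = 1,250,000 L.
Available chlorine delivered: 1860 g × 0.898 = 1670 g as Cl₂.
Concentration rise: 1670 g / 1,250,000 L = 1.336 mg/L = 1.34 ppm.
Final FC: 0.7 + 1.34 = 2.04 ppm.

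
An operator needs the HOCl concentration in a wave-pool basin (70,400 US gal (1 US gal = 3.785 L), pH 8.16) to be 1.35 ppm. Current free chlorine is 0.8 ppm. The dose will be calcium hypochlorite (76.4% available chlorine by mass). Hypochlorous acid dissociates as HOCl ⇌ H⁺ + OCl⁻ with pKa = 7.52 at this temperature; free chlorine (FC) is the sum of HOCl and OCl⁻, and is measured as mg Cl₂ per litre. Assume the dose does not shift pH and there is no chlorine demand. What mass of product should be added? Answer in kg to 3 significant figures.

Volume: 70,400 US gal × 3.785 L/gal = 266,464 L.
[OCl⁻]/[HOCl] = 10^(pH − pKa) = 10^(8.16 − 7.52) = 4.365; fraction as HOCl = 1/(1 + 4.365) = 0.1864.
Free chlorine required for 1.35 ppm HOCl: 1.35 / 0.1864 = 7.243 ppm.
FC to add: 7.243 − 0.8 = 6.443 mg/L as Cl₂.
Cl₂ equivalent: 6.443 mg/L × 266,464 L = 1717 g.
Product at 76.4% available Cl: 1717 / 0.764 = 2247 g.

2.25 kg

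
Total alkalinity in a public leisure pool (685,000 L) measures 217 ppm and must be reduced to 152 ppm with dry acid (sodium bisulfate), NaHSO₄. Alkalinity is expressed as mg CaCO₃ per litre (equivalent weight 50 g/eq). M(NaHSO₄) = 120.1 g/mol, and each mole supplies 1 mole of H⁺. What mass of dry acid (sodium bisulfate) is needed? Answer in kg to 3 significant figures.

107 kg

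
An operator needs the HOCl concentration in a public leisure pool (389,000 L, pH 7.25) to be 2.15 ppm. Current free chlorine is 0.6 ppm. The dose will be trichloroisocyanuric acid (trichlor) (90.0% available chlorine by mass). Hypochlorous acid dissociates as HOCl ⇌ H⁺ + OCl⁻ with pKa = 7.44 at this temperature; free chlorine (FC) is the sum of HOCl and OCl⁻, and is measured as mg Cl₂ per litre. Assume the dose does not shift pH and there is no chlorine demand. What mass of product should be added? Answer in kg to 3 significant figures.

[OCl⁻]/[HOCl] = 10^(pH − pKa) = 10^(7.25 − 7.44) = 0.6457; fraction as HOCl = 1/(1 + 0.6457) = 0.6077.
Free chlorine required for 2.15 ppm HOCl: 2.15 / 0.6077 = 3.538 ppm.
FC to add: 3.538 − 0.6 = 2.938 mg/L as Cl₂.
Cl₂ equivalent: 2.938 mg/L × 389,000 L = 1143 g.
Product at 90.0% available Cl: 1143 / 0.9 = 1270 g.

1.27 kg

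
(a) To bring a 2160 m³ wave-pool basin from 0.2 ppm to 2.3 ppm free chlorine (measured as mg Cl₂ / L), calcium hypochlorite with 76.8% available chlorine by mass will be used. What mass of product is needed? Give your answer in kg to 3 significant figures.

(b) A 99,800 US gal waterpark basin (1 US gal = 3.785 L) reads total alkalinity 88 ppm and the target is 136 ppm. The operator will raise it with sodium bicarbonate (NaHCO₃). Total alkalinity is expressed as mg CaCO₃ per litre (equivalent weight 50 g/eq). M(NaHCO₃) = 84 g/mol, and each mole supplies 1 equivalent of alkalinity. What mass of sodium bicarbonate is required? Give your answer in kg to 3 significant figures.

(a) 5.91 kg; (b) 30.5 kg

(a) Volume: 2160 m³ = 2,160,000 L.
(a) Chlorine deficit: 2.3 − 0.2 = 2.1 ppm = 2.1 mg/L as Cl₂.
(a) Cl₂ equivalent needed: 2.1 mg/L × 2,160,000 L = 4,536,000 mg = 4536 g.
(a) Product at 76.8% available chlorine: 4536 / 0.768 = 5906 g.

(b) Volume: 99,800 US gal × 3.785 L/gal = 377,743 L.
(b) Alkalinity to add: (136 − 88) = 48 mg/L as CaCO₃ × 377,743 L = 18,130 g as CaCO₃.
(b) Equivalents: 18,130 g ÷ 50 g/eq = 362.6 eq.
(b) NaHCO₃ supplies 1 eq per mole → 362.6 mol.
(b) Mass: 362.6 mol × 84 g/mol = 30,460 g.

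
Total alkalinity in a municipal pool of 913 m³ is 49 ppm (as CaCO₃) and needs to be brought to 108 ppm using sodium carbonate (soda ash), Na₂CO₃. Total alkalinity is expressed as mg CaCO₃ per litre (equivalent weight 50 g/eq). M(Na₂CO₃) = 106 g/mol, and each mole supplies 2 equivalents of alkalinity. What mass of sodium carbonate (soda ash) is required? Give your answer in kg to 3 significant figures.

57.1 kg

Volume: 913 m³ = 913,000 L.
Alkalinity to add: (108 − 49) = 59 mg/L as CaCO₃ × 913,000 L = 53,870 g as CaCO₃.
Equivalents: 53,870 g ÷ 50 g/eq = 1077 eq.
Each mole of Na₂CO₃ supplies 2 eq, so 1077 / 2 = 538.7 mol.
Mass: 538.7 mol × 106 g/mol = 57,100 g.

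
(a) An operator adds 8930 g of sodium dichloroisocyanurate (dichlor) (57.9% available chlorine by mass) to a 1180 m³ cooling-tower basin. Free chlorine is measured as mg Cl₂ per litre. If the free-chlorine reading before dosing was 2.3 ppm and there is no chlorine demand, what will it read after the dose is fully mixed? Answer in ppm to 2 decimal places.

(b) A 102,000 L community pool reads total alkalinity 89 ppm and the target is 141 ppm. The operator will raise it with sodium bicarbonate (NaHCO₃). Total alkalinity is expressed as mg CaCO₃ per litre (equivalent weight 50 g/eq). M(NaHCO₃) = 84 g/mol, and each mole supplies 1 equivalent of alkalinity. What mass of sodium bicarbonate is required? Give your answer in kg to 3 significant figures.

(a) Volume: 1180 m³ = 1,180,000 L.
(a) Available chlorine delivered: 8930 g × 0.579 = 5170 g as Cl₂.
(a) Concentration rise: 5170 g / 1,180,000 L = 4.382 mg/L = 4.38 ppm.
(a) Final FC: 2.3 + 4.38 = 6.68 ppm.

(b) Alkalinity to add: (141 − 89) = 52 mg/L as CaCO₃ × 102,000 L = 5304 g as CaCO₃.
(b) Equivalents: 5304 g ÷ 50 g/eq = 106.1 eq.
(b) NaHCO₃ supplies 1 eq per mole → 106.1 mol.
(b) Mass: 106.1 mol × 84 g/mol = 8911 g.

(a) 6.68 ppm; (b) 8.91 kg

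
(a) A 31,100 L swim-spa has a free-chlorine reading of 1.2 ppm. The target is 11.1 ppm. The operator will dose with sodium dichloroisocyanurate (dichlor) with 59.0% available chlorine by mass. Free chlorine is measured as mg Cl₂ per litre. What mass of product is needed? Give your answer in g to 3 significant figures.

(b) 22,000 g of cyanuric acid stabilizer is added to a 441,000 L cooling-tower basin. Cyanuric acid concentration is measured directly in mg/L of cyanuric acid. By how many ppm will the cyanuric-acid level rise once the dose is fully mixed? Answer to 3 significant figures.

(a) 522 g; (b) 49.9 ppm

(a) Chlorine deficit: 11.1 − 1.2 = 9.9 ppm = 9.9 mg/L as Cl₂.
(a) Cl₂ equivalent needed: 9.9 mg/L × 31,100 L = 307,900 mg = 307.9 g.
(a) Product at 59.0% available chlorine: 307.9 / 0.59 = 521.8 g.

(b) Rise: 22,000 g / 441,000 L × 1000 = 49.89 mg/L.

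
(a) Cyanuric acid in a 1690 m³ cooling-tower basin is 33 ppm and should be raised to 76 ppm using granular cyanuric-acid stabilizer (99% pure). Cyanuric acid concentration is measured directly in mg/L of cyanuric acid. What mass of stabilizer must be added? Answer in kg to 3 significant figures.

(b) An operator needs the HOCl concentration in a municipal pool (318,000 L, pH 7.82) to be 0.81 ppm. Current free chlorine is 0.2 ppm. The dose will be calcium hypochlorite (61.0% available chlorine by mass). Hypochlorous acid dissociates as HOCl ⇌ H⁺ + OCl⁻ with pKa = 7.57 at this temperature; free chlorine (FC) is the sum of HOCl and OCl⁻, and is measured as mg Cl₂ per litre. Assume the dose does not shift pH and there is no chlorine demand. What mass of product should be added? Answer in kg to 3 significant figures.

(a) 73.4 kg; (b) 1.07 kg

(a) Volume: 1690 m³ = 1,690,000 L.
(a) CYA to add: (76 − 33) = 43 mg/L × 1,690,000 L = 72,670 g cyanuric acid.
(a) At 99% purity: 72,670 / 0.99 = 73,400 g product.

(b) [OCl⁻]/[HOCl] = 10^(pH − pKa) = 10^(7.82 − 7.57) = 1.778; fraction as HOCl = 1/(1 + 1.778) = 0.3599.
(b) Free chlorine required for 0.81 ppm HOCl: 0.81 / 0.3599 = 2.25 ppm.
(b) FC to add: 2.25 − 0.2 = 2.05 mg/L as Cl₂.
(b) Cl₂ equivalent: 2.05 mg/L × 318,000 L = 652 g.
(b) Product at 61.0% available Cl: 652 / 0.61 = 1069 g.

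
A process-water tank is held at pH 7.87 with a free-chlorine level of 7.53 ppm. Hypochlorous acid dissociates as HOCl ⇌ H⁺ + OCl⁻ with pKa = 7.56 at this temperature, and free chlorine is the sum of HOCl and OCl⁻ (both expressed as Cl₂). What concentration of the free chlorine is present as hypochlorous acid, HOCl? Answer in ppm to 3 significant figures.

2.48 ppm

[OCl⁻]/[HOCl] = 10^(pH − pKa) = 10^(7.87 − 7.56) = 10^0.31 = 2.042.
Fraction as HOCl = 1 / (1 + 2.042) = 0.3288.
HOCl = 0.3288 × 7.53 ppm = 2.476 ppm.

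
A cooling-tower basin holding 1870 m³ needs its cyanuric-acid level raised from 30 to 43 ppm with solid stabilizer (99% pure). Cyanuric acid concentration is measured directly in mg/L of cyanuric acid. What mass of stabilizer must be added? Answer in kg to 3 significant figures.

24.6 kg

Volume: 1870 m³ = 1,870,000 L.
CYA to add: (43 − 30) = 13 mg/L × 1,870,000 L = 24,310 g cyanuric acid.
At 99% purity: 24,310 / 0.99 = 24,560 g product.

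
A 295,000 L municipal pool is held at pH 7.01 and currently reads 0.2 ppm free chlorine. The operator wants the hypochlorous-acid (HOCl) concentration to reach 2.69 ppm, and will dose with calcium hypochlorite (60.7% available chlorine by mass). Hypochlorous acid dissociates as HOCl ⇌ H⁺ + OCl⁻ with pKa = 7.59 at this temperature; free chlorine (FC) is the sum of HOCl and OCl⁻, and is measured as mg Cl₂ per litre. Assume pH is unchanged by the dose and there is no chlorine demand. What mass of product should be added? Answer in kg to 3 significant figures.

[OCl⁻]/[HOCl] = 10^(pH − pKa) = 10^(7.01 − 7.59) = 0.263; fraction as HOCl = 1/(1 + 0.263) = 0.7917.
Free chlorine required for 2.69 ppm HOCl: 2.69 / 0.7917 = 3.398 ppm.
FC to add: 3.398 − 0.2 = 3.198 mg/L as Cl₂.
Cl₂ equivalent: 3.198 mg/L × 295,000 L = 943.3 g.
Product at 60.7% available Cl: 943.3 / 0.607 = 1554 g.

1.55 kg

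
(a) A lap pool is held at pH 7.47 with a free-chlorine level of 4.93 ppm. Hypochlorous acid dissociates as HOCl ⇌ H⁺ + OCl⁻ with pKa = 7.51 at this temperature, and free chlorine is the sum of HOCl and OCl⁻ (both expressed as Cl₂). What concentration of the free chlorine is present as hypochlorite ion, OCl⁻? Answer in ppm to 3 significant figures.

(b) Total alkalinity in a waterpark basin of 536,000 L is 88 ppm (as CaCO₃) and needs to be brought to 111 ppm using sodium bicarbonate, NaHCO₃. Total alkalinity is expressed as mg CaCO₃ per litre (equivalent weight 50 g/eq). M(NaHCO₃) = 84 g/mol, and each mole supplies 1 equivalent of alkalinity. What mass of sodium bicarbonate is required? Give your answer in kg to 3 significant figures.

(a) [OCl⁻]/[HOCl] = 10^(pH − pKa) = 10^(7.47 − 7.51) = 10^-0.04 = 0.912.
(a) Fraction as HOCl = 1 / (1 + 0.912) = 0.523.
(a) OCl⁻ = (1 − 0.523) × 4.93 ppm = 2.352 ppm.

(b) Alkalinity to add: (111 − 88) = 23 mg/L as CaCO₃ × 536,000 L = 12,330 g as CaCO₃.
(b) Equivalents: 12,330 g ÷ 50 g/eq = 246.6 eq.
(b) NaHCO₃ supplies 1 eq per mole → 246.6 mol.
(b) Mass: 246.6 mol × 84 g/mol = 20,710 g.

(a) 2.35 ppm; (b) 20.7 kg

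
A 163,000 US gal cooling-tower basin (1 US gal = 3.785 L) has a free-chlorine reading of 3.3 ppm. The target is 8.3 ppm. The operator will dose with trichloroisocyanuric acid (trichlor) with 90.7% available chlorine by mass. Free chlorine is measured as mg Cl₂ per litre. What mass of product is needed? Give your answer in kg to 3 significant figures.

3.40 kg

Volume: 163,000 US gal × 3.785 L/gal = 616,955 L.
Chlorine deficit: 8.3 − 3.3 = 5 ppm = 5 mg/L as Cl₂.
Cl₂ equivalent needed: 5 mg/L × 616,955 L = 3,085,000 mg = 3085 g.
Product at 90.7% available chlorine: 3085 / 0.907 = 3401 g.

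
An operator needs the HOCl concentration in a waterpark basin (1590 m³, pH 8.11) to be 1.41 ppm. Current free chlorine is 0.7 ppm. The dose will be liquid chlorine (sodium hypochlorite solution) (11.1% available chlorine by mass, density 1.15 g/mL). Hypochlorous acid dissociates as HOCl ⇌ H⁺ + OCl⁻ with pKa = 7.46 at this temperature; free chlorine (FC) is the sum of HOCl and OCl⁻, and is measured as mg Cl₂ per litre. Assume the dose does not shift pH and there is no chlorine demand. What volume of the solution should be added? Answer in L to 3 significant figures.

87.3 L

Volume: 1590 m³ = 1,590,000 L.
[OCl⁻]/[HOCl] = 10^(pH − pKa) = 10^(8.11 − 7.46) = 4.467; fraction as HOCl = 1/(1 + 4.467) = 0.1829.
Free chlorine required for 1.41 ppm HOCl: 1.41 / 0.1829 = 7.708 ppm.
FC to add: 7.708 − 0.7 = 7.008 mg/L as Cl₂.
Cl₂ equivalent: 7.008 mg/L × 1,590,000 L = 11,140 g.
Product at 11.1% available Cl: 11,140 / 0.111 = 100,400 g.
Volume: 100,400 g ÷ 1.15 g/mL = 87,290 mL.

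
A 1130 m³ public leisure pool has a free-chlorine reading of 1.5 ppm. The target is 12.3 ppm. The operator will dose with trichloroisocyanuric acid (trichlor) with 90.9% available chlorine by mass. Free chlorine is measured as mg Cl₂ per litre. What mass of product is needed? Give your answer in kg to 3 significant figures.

13.4 kg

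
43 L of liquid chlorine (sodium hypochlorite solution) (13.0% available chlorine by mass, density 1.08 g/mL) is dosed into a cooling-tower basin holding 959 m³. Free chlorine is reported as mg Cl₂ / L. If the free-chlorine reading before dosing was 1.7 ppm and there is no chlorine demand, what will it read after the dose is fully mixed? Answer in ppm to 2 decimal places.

8.00 ppm

Volume: 959 m³ = 959,000 L.
Mass of solution: 43 L × 1000 mL/L × 1.08 g/mL = 46,440 g.
Available chlorine delivered: 46,440 g × 0.13 = 6037 g as Cl₂.
Concentration rise: 6037 g / 959,000 L = 6.295 mg/L = 6.30 ppm.
Final FC: 1.7 + 6.30 = 8.00 ppm.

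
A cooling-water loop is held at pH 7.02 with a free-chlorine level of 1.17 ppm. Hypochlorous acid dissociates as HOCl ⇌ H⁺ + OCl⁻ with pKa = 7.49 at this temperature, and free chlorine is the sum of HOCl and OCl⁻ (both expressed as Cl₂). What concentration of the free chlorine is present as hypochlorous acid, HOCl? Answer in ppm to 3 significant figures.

0.874 ppm

[OCl⁻]/[HOCl] = 10^(pH − pKa) = 10^(7.02 − 7.49) = 10^-0.47 = 0.3388.
Fraction as HOCl = 1 / (1 + 0.3388) = 0.7469.
HOCl = 0.7469 × 1.17 ppm = 0.8739 ppm.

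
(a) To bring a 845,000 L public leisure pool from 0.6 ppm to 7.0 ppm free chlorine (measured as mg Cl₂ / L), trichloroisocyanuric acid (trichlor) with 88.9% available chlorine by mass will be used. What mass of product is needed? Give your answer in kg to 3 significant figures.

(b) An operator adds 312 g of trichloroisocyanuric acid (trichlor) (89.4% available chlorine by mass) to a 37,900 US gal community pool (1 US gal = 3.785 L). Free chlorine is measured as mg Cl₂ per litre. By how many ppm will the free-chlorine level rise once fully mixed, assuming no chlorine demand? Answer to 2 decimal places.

(a) Chlorine deficit: 7.0 − 0.6 = 6.4 ppm = 6.4 mg/L as Cl₂.
(a) Cl₂ equivalent needed: 6.4 mg/L × 845,000 L = 5,408,000 mg = 5408 g.
(a) Product at 88.9% available chlorine: 5408 / 0.889 = 6083 g.

(b) Volume: 37,900 US gal × 3.785 L/gal = 143,452 L.
(b) Available chlorine delivered: 312 g × 0.894 = 278.9 g as Cl₂.
(b) Concentration rise: 278.9 g / 143,452 L = 1.944 mg/L = 1.94 ppm.

(a) 6.08 kg; (b) 1.94 ppm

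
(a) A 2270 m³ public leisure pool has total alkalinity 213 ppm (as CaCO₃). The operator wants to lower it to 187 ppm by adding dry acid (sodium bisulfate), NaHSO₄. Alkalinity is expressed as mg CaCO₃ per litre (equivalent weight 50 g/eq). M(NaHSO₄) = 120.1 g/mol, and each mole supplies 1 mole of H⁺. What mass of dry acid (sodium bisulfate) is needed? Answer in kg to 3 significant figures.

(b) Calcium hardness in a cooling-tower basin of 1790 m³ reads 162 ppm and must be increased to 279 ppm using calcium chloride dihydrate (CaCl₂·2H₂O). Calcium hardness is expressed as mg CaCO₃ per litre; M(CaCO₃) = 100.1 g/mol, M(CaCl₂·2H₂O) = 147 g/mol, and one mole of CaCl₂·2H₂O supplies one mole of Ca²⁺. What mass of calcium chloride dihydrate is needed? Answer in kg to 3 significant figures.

(a) 142 kg; (b) 308 kg

(a) Volume: 2270 m³ = 2,270,000 L.
(a) Alkalinity to neutralize: (213 − 187) = 26 mg/L as CaCO₃ × 2,270,000 L = 59,020 g as CaCO₃.
(a) Equivalents of H⁺ required: 59,020 ÷ 50 g/eq = 1180 eq = 1180 mol NaHSO₄.
(a) Mass of NaHSO₄: 1180 × 120.1 = 141,800 g.

(b) Volume: 1790 m³ = 1,790,000 L.
(b) Hardness to add: (279 − 162) = 117 mg/L as CaCO₃ × 1,790,000 L = 209,400 g as CaCO₃.
(b) Moles of Ca²⁺ (1 mol Ca²⁺ ≡ 1 mol CaCO₃): 209,400 / 100.1 g/mol = 2092 mol.
(b) Mass of CaCl₂·2H₂O: 2092 × 147 = 307,600 g.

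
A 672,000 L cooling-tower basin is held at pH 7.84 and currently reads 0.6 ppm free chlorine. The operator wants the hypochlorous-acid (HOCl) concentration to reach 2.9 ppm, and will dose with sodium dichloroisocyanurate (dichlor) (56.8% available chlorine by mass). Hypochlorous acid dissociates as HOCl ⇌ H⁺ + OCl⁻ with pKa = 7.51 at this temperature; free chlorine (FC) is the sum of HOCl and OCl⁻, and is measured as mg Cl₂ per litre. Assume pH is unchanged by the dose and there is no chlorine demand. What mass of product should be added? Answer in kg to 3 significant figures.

10.1 kg

[OCl⁻]/[HOCl] = 10^(pH − pKa) = 10^(7.84 − 7.51) = 2.138; fraction as HOCl = 1/(1 + 2.138) = 0.3187.
Free chlorine required for 2.9 ppm HOCl: 2.9 / 0.3187 = 9.1 ppm.
FC to add: 9.1 − 0.6 = 8.5 mg/L as Cl₂.
Cl₂ equivalent: 8.5 mg/L × 672,000 L = 5712 g.
Product at 56.8% available Cl: 5712 / 0.568 = 10,060 g.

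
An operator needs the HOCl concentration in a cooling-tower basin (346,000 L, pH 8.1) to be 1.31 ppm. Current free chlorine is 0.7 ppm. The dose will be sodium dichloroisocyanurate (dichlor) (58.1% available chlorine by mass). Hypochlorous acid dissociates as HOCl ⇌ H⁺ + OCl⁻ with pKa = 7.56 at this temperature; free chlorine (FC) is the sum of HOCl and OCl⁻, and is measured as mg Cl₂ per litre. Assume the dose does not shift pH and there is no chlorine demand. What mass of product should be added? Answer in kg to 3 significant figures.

3.07 kg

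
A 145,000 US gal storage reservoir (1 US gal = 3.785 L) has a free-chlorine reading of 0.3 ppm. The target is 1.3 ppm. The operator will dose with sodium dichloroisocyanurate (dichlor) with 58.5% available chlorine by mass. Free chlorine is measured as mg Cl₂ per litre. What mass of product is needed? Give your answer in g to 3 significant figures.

938 g

Volume: 145,000 US gal × 3.785 L/gal = 548,825 L.
Chlorine deficit: 1.3 − 0.3 = 1 ppm = 1 mg/L as Cl₂.
Cl₂ equivalent needed: 1 mg/L × 548,825 L = 548,800 mg = 548.8 g.
Product at 58.5% available chlorine: 548.8 / 0.585 = 938.2 g.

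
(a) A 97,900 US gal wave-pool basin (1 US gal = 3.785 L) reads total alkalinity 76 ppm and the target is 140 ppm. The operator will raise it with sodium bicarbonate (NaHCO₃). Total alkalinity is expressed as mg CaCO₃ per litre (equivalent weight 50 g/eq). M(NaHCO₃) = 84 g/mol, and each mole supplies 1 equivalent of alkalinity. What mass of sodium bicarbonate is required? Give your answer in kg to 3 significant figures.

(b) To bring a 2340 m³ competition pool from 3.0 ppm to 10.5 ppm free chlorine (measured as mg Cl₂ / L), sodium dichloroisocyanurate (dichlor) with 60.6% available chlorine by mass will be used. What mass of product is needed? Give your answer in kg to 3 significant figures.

(a) Volume: 97,900 US gal × 3.785 L/gal = 370,552 L.
(a) Alkalinity to add: (140 − 76) = 64 mg/L as CaCO₃ × 370,552 L = 23,720 g as CaCO₃.
(a) Equivalents: 23,720 g ÷ 50 g/eq = 474.3 eq.
(a) NaHCO₃ supplies 1 eq per mole → 474.3 mol.
(a) Mass: 474.3 mol × 84 g/mol = 39,840 g.

(b) Volume: 2340 m³ = 2,340,000 L.
(b) Chlorine deficit: 10.5 − 3.0 = 7.5 ppm = 7.5 mg/L as Cl₂.
(b) Cl₂ equivalent needed: 7.5 mg/L × 2,340,000 L = 17,550,000 mg = 17,550 g.
(b) Product at 60.6% available chlorine: 17,550 / 0.606 = 28,960 g.

(a) 39.8 kg; (b) 29.0 kg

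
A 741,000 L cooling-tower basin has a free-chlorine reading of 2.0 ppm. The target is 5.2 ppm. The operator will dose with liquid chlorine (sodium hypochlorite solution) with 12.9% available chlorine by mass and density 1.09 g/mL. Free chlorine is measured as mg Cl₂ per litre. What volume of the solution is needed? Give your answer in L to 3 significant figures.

16.9 L

Chlorine deficit: 5.2 − 2.0 = 3.2 ppm = 3.2 mg/L as Cl₂.
Cl₂ equivalent needed: 3.2 mg/L × 741,000 L = 2,371,000 mg = 2371 g.
Product at 12.9% available chlorine: 2371 / 0.129 = 18,380 g.
Volume at density 1.09 g/mL: 18,380 g ÷ 1.09 g/mL = 16,860 mL.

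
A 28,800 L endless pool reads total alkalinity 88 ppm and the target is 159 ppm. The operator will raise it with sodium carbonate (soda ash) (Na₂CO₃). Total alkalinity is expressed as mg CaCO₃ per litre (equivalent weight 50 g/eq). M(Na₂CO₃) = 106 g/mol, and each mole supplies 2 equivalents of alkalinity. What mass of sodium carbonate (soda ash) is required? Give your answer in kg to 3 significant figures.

Alkalinity to add: (159 − 88) = 71 mg/L as CaCO₃ × 28,800 L = 2045 g as CaCO₃.
Equivalents: 2045 g ÷ 50 g/eq = 40.9 eq.
Each mole of Na₂CO₃ supplies 2 eq, so 40.9 / 2 = 20.45 mol.
Mass: 20.45 mol × 106 g/mol = 2167 g.

2.17 kg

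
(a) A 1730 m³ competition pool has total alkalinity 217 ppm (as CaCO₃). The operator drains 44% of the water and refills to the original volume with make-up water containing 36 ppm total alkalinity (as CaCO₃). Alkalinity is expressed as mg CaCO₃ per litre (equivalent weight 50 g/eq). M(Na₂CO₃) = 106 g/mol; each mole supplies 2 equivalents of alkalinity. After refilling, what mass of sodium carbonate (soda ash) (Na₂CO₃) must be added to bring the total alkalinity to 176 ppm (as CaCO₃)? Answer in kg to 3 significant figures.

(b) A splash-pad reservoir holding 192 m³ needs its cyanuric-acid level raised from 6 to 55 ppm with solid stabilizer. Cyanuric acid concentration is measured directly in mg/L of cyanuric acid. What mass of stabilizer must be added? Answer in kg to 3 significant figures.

(a) 70.9 kg; (b) 9.41 kg

(a) Volume: 1730 m³ = 1,730,000 L.
(a) After draining 44% and refilling: 217 × 0.56 + 36 × 0.44 = 137.36 ppm.
(a) Deficit to target: 176 − 137.36 = 38.64 mg/L.
(a) As CaCO₃: 38.64 mg/L × 1,730,000 L = 66,850 g; ÷ 50 g/eq ÷ 2 = 668.5 mol Na₂CO₃.
(a) Mass: 668.5 × 106 = 70,860 g.

(b) Volume: 192 m³ = 192,000 L.
(b) CYA to add: (55 − 6) = 49 mg/L × 192,000 L = 9408 g cyanuric acid.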